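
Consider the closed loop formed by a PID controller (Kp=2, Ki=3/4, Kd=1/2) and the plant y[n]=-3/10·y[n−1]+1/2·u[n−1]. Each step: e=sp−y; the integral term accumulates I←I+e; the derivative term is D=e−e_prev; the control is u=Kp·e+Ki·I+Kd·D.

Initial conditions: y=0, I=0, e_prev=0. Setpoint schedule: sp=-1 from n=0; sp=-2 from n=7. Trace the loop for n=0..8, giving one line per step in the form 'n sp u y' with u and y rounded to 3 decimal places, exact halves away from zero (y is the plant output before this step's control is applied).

(exact arithmetic carried between steps; '≈' marks a value shown rounded to 6 d.p. or computed from one; I and e_prev carry over from the previous line; the table rounds u and y to 3 d.p., halves away from zero)
n=0: y=0, sp=-1, e=sp−y=-1; I=-1, D=e−e_prev=-1; u=2·(-1)+3/4·(-1)+1/2·(-1)=-3.25; next y=-3/10·0+1/2·(-3.25)=-1.625
n=1: y=-1.625, sp=-1, e=sp−y=0.625; I=-0.375, D=e−e_prev=1.625; u=2·0.625+3/4·(-0.375)+1/2·1.625=1.78125; next y=-3/10·(-1.625)+1/2·1.78125=1.378125
n=2: y=1.378125, sp=-1, e=sp−y=-2.378125; I=-2.753125, D=e−e_prev=-3.003125; u=2·(-2.378125)+3/4·(-2.753125)+1/2·(-3.003125)≈-8.322656; next y=-3/10·1.378125+1/2·(-8.322656)≈-4.574766
n=3: y≈-4.574766, sp=-1, e=sp−y≈3.574766; I≈0.821641, D=e−e_prev≈5.952891; u=2·3.574766+3/4·0.821641+1/2·5.952891≈10.742207; next y=-3/10·(-4.574766)+1/2·10.742207≈6.743533
n=4: y≈6.743533, sp=-1, e=sp−y≈-7.743533; I≈-6.921893, D=e−e_prev≈-11.318299; u=2·(-7.743533)+3/4·(-6.921893)+1/2·(-11.318299)≈-26.337635; next y=-3/10·6.743533+1/2·(-26.337635)≈-15.191878
n=5: y≈-15.191878, sp=-1, e=sp−y≈14.191878; I≈7.269985, D=e−e_prev≈21.935411; u=2·14.191878+3/4·7.269985+1/2·21.935411≈44.803949; next y=-3/10·(-15.191878)+1/2·44.803949≈26.959538
n=6: y≈26.959538, sp=-1, e=sp−y≈-27.959538; I≈-20.689553, D=e−e_prev≈-42.151416; u=2·(-27.959538)+3/4·(-20.689553)+1/2·(-42.151416)≈-92.511948; next y=-3/10·26.959538+1/2·(-92.511948)≈-54.343836
n=7: y≈-54.343836, sp=-2, e=sp−y≈52.343836; I≈31.654283, D=e−e_prev≈80.303373; u=2·52.343836+3/4·31.654283+1/2·80.303373≈168.580070; next y=-3/10·(-54.343836)+1/2·168.580070≈100.593186
n=8: y≈100.593186, sp=-2, e=sp−y≈-102.593186; I≈-70.938903, D=e−e_prev≈-154.937021; u=2·(-102.593186)+3/4·(-70.938903)+1/2·(-154.937021)≈-335.859059; next y=-3/10·100.593186+1/2·(-335.859059)≈-198.107485

0 -1 -3.250 0.000
1 -1 1.781 -1.625
2 -1 -8.323 1.378
3 -1 10.742 -4.575
4 -1 -26.338 6.744
5 -1 44.804 -15.192
6 -1 -92.512 26.960
7 -2 168.580 -54.344
8 -2 -335.859 100.593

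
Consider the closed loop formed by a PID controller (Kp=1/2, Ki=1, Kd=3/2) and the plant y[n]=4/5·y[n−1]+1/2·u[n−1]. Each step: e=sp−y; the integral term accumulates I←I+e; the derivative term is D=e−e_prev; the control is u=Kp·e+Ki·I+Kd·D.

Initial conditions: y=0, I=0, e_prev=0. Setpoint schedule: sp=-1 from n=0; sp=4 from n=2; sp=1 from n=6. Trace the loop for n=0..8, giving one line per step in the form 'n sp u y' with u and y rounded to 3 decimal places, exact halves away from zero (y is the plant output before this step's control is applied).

0 -1 -3.000 0.000
1 -1 2.000 -1.500
2 4 11.350 -0.200
3 4 -7.145 5.515
4 4 13.939 0.840
5 4 -10.319 7.641
6 1 7.305 0.954
7 1 -8.565 4.416
8 1 8.709 -0.750

(exact arithmetic carried between steps; '≈' marks a value shown rounded to 6 d.p. or computed from one; I and e_prev carry over from the previous line; the table rounds u and y to 3 d.p., halves away from zero)
n=0: y=0, sp=-1, e=sp−y=-1; I=-1, D=e−e_prev=-1; u=1/2·(-1)+1·(-1)+3/2·(-1)=-3; next y=4/5·0+1/2·(-3)=-1.5
n=1: y=-1.5, sp=-1, e=sp−y=0.5; I=-0.5, D=e−e_prev=1.5; u=1/2·0.5+1·(-0.5)+3/2·1.5=2; next y=4/5·(-1.5)+1/2·2=-0.2
n=2: y=-0.2, sp=4, e=sp−y=4.2; I=3.7, D=e−e_prev=3.7; u=1/2·4.2+1·3.7+3/2·3.7=11.35; next y=4/5·(-0.2)+1/2·11.35=5.515
n=3: y=5.515, sp=4, e=sp−y=-1.515; I=2.185, D=e−e_prev=-5.715; u=1/2·(-1.515)+1·2.185+3/2·(-5.715)=-7.145; next y=4/5·5.515+1/2·(-7.145)=0.8395
n=4: y=0.8395, sp=4, e=sp−y=3.1605; I=5.3455, D=e−e_prev=4.6755; u=1/2·3.1605+1·5.3455+3/2·4.6755=13.939; next y=4/5·0.8395+1/2·13.939=7.6411
n=5: y=7.6411, sp=4, e=sp−y=-3.6411; I=1.7044, D=e−e_prev=-6.8016; u=1/2·(-3.6411)+1·1.7044+3/2·(-6.8016)=-10.31855; next y=4/5·7.6411+1/2·(-10.31855)=0.953605
n=6: y=0.953605, sp=1, e=sp−y=0.046395; I=1.750795, D=e−e_prev=3.687495; u=1/2·0.046395+1·1.750795+3/2·3.687495=7.305235; next y=4/5·0.953605+1/2·7.305235≈4.415502
n=7: y≈4.415502, sp=1, e=sp−y≈-3.415502; I≈-1.664707, D=e−e_prev≈-3.461897; u=1/2·(-3.415502)+1·(-1.664707)+3/2·(-3.461897)≈-8.565302; next y=4/5·4.415502+1/2·(-8.565302)≈-0.750250
n=8: y≈-0.750250, sp=1, e=sp−y≈1.750250; I≈0.085543, D=e−e_prev≈5.165751; u=1/2·1.750250+1·0.085543+3/2·5.165751≈8.709295; next y=4/5·(-0.750250)+1/2·8.709295≈3.754448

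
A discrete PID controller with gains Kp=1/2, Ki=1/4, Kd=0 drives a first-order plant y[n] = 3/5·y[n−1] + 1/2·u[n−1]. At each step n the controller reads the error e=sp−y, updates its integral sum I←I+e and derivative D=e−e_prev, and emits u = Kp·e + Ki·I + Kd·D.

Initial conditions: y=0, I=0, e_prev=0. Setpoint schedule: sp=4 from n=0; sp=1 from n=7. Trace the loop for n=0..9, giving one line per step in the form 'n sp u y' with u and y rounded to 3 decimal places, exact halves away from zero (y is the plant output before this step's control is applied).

(exact arithmetic carried between steps; '≈' marks a value shown rounded to 6 d.p. or computed from one; I and e_prev carry over from the previous line; the table rounds u and y to 3 d.p., halves away from zero)
n=0: y=0, sp=4, e=sp−y=4; I=4, D=e−e_prev=4; u=1/2·4+1/4·4+0·4=3; next y=3/5·0+1/2·3=1.5
n=1: y=1.5, sp=4, e=sp−y=2.5; I=6.5, D=e−e_prev=-1.5; u=1/2·2.5+1/4·6.5+0·(-1.5)=2.875; next y=3/5·1.5+1/2·2.875=2.3375
n=2: y=2.3375, sp=4, e=sp−y=1.6625; I=8.1625, D=e−e_prev=-0.8375; u=1/2·1.6625+1/4·8.1625+0·(-0.8375)=2.871875; next y=3/5·2.3375+1/2·2.871875≈2.838438
n=3: y≈2.838438, sp=4, e=sp−y≈1.161563; I≈9.324063, D=e−e_prev≈-0.500938; u=1/2·1.161563+1/4·9.324063+0·(-0.500938)≈2.911797; next y=3/5·2.838438+1/2·2.911797≈3.158961
n=4: y≈3.158961, sp=4, e=sp−y≈0.841039; I≈10.165102, D=e−e_prev≈-0.320523; u=1/2·0.841039+1/4·10.165102+0·(-0.320523)≈2.961795; next y=3/5·3.158961+1/2·2.961795≈3.376274
n=5: y≈3.376274, sp=4, e=sp−y≈0.623726; I≈10.788828, D=e−e_prev≈-0.217313; u=1/2·0.623726+1/4·10.788828+0·(-0.217313)≈3.009070; next y=3/5·3.376274+1/2·3.009070≈3.530299
n=6: y≈3.530299, sp=4, e=sp−y≈0.469701; I≈11.258528, D=e−e_prev≈-0.154025; u=1/2·0.469701+1/4·11.258528+0·(-0.154025)≈3.049482; next y=3/5·3.530299+1/2·3.049482≈3.642921
n=7: y≈3.642921, sp=1, e=sp−y≈-2.642921; I≈8.615607, D=e−e_prev≈-3.112621; u=1/2·(-2.642921)+1/4·8.615607+0·(-3.112621)≈0.832441; next y=3/5·3.642921+1/2·0.832441≈2.601973
n=8: y≈2.601973, sp=1, e=sp−y≈-1.601973; I≈7.013634, D=e−e_prev≈1.040948; u=1/2·(-1.601973)+1/4·7.013634+0·1.040948≈0.952422; next y=3/5·2.601973+1/2·0.952422≈2.037395
n=9: y≈2.037395, sp=1, e=sp−y≈-1.037395; I≈5.976239, D=e−e_prev≈0.564578; u=1/2·(-1.037395)+1/4·5.976239+0·0.564578≈0.975362; next y=3/5·2.037395+1/2·0.975362≈1.710118

0 4 3.000 0.000
1 4 2.875 1.500
2 4 2.872 2.338
3 4 2.912 2.838
4 4 2.962 3.159
5 4 3.009 3.376
6 4 3.049 3.530
7 1 0.832 3.643
8 1 0.952 2.602
9 1 0.975 2.037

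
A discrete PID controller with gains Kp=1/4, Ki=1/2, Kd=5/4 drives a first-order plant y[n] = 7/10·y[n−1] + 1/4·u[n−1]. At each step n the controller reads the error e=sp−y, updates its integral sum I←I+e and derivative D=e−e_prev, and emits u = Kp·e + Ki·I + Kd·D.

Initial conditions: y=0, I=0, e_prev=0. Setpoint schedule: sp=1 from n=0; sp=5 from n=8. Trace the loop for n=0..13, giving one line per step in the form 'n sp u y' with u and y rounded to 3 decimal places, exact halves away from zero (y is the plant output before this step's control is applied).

0 1 2.000 0.000
1 1 0.250 0.500
2 1 1.300 0.413
3 1 1.082 0.614
4 1 1.354 0.700
5 1 1.355 0.829
6 1 1.421 0.919
7 1 1.415 0.998
8 5 9.407 1.053
9 5 2.376 3.088
10 5 6.542 2.756
11 5 5.631 3.565
12 5 6.683 3.903
13 5 6.655 4.403

(exact arithmetic carried between steps; '≈' marks a value shown rounded to 6 d.p. or computed from one; I and e_prev carry over from the previous line; the table rounds u and y to 3 d.p., halves away from zero)
n=0: y=0, sp=1, e=sp−y=1; I=1, D=e−e_prev=1; u=1/4·1+1/2·1+5/4·1=2; next y=7/10·0+1/4·2=0.5
n=1: y=0.5, sp=1, e=sp−y=0.5; I=1.5, D=e−e_prev=-0.5; u=1/4·0.5+1/2·1.5+5/4·(-0.5)=0.25; next y=7/10·0.5+1/4·0.25=0.4125
n=2: y=0.4125, sp=1, e=sp−y=0.5875; I=2.0875, D=e−e_prev=0.0875; u=1/4·0.5875+1/2·2.0875+5/4·0.0875=1.3; next y=7/10·0.4125+1/4·1.3=0.61375
n=3: y=0.61375, sp=1, e=sp−y=0.38625; I=2.47375, D=e−e_prev=-0.20125; u=1/4·0.38625+1/2·2.47375+5/4·(-0.20125)=1.081875; next y=7/10·0.61375+1/4·1.081875≈0.700094
n=4: y≈0.700094, sp=1, e=sp−y≈0.299906; I≈2.773656, D=e−e_prev≈-0.086344; u=1/4·0.299906+1/2·2.773656+5/4·(-0.086344)≈1.353875; next y=7/10·0.700094+1/4·1.353875≈0.828534
n=5: y≈0.828534, sp=1, e=sp−y≈0.171466; I≈2.945122, D=e−e_prev≈-0.128441; u=1/4·0.171466+1/2·2.945122+5/4·(-0.128441)≈1.354877; next y=7/10·0.828534+1/4·1.354877≈0.918693
n=6: y≈0.918693, sp=1, e=sp−y≈0.081307; I≈3.026429, D=e−e_prev≈-0.090159; u=1/4·0.081307+1/2·3.026429+5/4·(-0.090159)≈1.420843; next y=7/10·0.918693+1/4·1.420843≈0.998296
n=7: y≈0.998296, sp=1, e=sp−y≈0.001704; I≈3.028133, D=e−e_prev≈-0.079603; u=1/4·0.001704+1/2·3.028133+5/4·(-0.079603)≈1.414989; next y=7/10·0.998296+1/4·1.414989≈1.052554
n=8: y≈1.052554, sp=5, e=sp−y≈3.947446; I≈6.975578, D=e−e_prev≈3.945741; u=1/4·3.947446+1/2·6.975578+5/4·3.945741≈9.406827; next y=7/10·1.052554+1/4·9.406827≈3.088495
n=9: y≈3.088495, sp=5, e=sp−y≈1.911505; I≈8.887083, D=e−e_prev≈-2.035941; u=1/4·1.911505+1/2·8.887083+5/4·(-2.035941)≈2.376492; next y=7/10·3.088495+1/4·2.376492≈2.756070
n=10: y≈2.756070, sp=5, e=sp−y≈2.243930; I≈11.131014, D=e−e_prev≈0.332425; u=1/4·2.243930+1/2·11.131014+5/4·0.332425≈6.542021; next y=7/10·2.756070+1/4·6.542021≈3.564754
n=11: y≈3.564754, sp=5, e=sp−y≈1.435246; I≈12.566260, D=e−e_prev≈-0.808684; u=1/4·1.435246+1/2·12.566260+5/4·(-0.808684)≈5.631086; next y=7/10·3.564754+1/4·5.631086≈3.903099
n=12: y≈3.903099, sp=5, e=sp−y≈1.096901; I≈13.663161, D=e−e_prev≈-0.338345; u=1/4·1.096901+1/2·13.663161+5/4·(-0.338345)≈6.682874; next y=7/10·3.903099+1/4·6.682874≈4.402888
n=13: y≈4.402888, sp=5, e=sp−y≈0.597112; I≈14.260273, D=e−e_prev≈-0.499789; u=1/4·0.597112+1/2·14.260273+5/4·(-0.499789)≈6.654678; next y=7/10·4.402888+1/4·6.654678≈4.745691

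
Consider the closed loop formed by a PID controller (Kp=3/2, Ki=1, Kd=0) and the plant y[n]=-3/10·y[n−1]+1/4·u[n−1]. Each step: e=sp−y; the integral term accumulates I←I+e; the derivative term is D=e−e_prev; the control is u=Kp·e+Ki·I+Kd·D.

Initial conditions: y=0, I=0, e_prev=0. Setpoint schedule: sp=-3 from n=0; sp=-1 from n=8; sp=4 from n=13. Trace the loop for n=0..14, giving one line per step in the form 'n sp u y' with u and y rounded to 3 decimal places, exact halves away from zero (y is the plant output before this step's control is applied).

0 -3 -7.500 0.000
1 -3 -5.813 -1.875
2 -3 -9.398 -0.891
3 -3 -8.528 -2.082
4 -3 -10.884 -1.507
5 -3 -10.473 -2.269
6 -3 -12.032 -1.938
7 -3 -11.872 -2.427
8 -1 -7.912 -2.240
9 -1 -9.007 -1.306
10 -1 -7.316 -1.860
11 -1 -7.928 -1.271
12 -1 -6.833 -1.601
13 4 5.336 -1.228
14 4 3.238 1.702

(exact arithmetic carried between steps; '≈' marks a value shown rounded to 6 d.p. or computed from one; I and e_prev carry over from the previous line; the table rounds u and y to 3 d.p., halves away from zero)
n=0: y=0, sp=-3, e=sp−y=-3; I=-3, D=e−e_prev=-3; u=3/2·(-3)+1·(-3)+0·(-3)=-7.5; next y=-3/10·0+1/4·(-7.5)=-1.875
n=1: y=-1.875, sp=-3, e=sp−y=-1.125; I=-4.125, D=e−e_prev=1.875; u=3/2·(-1.125)+1·(-4.125)+0·1.875=-5.8125; next y=-3/10·(-1.875)+1/4·(-5.8125)=-0.890625
n=2: y=-0.890625, sp=-3, e=sp−y=-2.109375; I=-6.234375, D=e−e_prev=-0.984375; u=3/2·(-2.109375)+1·(-6.234375)+0·(-0.984375)≈-9.398438; next y=-3/10·(-0.890625)+1/4·(-9.398438)≈-2.082422
n=3: y≈-2.082422, sp=-3, e=sp−y≈-0.917578; I≈-7.151953, D=e−e_prev≈1.191797; u=3/2·(-0.917578)+1·(-7.151953)+0·1.191797≈-8.528320; next y=-3/10·(-2.082422)+1/4·(-8.528320)≈-1.507354
n=4: y≈-1.507354, sp=-3, e=sp−y≈-1.492646; I≈-8.644600, D=e−e_prev≈-0.575068; u=3/2·(-1.492646)+1·(-8.644600)+0·(-0.575068)≈-10.883569; next y=-3/10·(-1.507354)+1/4·(-10.883569)≈-2.268686
n=5: y≈-2.268686, sp=-3, e=sp−y≈-0.731314; I≈-9.375913, D=e−e_prev≈0.761333; u=3/2·(-0.731314)+1·(-9.375913)+0·0.761333≈-10.472884; next y=-3/10·(-2.268686)+1/4·(-10.472884)≈-1.937615
n=6: y≈-1.937615, sp=-3, e=sp−y≈-1.062385; I≈-10.438298, D=e−e_prev≈-0.331071; u=3/2·(-1.062385)+1·(-10.438298)+0·(-0.331071)≈-12.031876; next y=-3/10·(-1.937615)+1/4·(-12.031876)≈-2.426684
n=7: y≈-2.426684, sp=-3, e=sp−y≈-0.573316; I≈-11.011614, D=e−e_prev≈0.489069; u=3/2·(-0.573316)+1·(-11.011614)+0·0.489069≈-11.871587; next y=-3/10·(-2.426684)+1/4·(-11.871587)≈-2.239892
n=8: y≈-2.239892, sp=-1, e=sp−y≈1.239892; I≈-9.771722, D=e−e_prev≈1.813207; u=3/2·1.239892+1·(-9.771722)+0·1.813207≈-7.911885; next y=-3/10·(-2.239892)+1/4·(-7.911885)≈-1.306004
n=9: y≈-1.306004, sp=-1, e=sp−y≈0.306004; I≈-9.465719, D=e−e_prev≈-0.933888; u=3/2·0.306004+1·(-9.465719)+0·(-0.933888)≈-9.006713; next y=-3/10·(-1.306004)+1/4·(-9.006713)≈-1.859877
n=10: y≈-1.859877, sp=-1, e=sp−y≈0.859877; I≈-8.605841, D=e−e_prev≈0.553873; u=3/2·0.859877+1·(-8.605841)+0·0.553873≈-7.316026; next y=-3/10·(-1.859877)+1/4·(-7.316026)≈-1.271043
n=11: y≈-1.271043, sp=-1, e=sp−y≈0.271043; I≈-8.334798, D=e−e_prev≈-0.588834; u=3/2·0.271043+1·(-8.334798)+0·(-0.588834)≈-7.928233; next y=-3/10·(-1.271043)+1/4·(-7.928233)≈-1.600745
n=12: y≈-1.600745, sp=-1, e=sp−y≈0.600745; I≈-7.734053, D=e−e_prev≈0.329702; u=3/2·0.600745+1·(-7.734053)+0·0.329702≈-6.832935; next y=-3/10·(-1.600745)+1/4·(-6.832935)≈-1.228010
n=13: y≈-1.228010, sp=4, e=sp−y≈5.228010; I≈-2.506043, D=e−e_prev≈4.627265; u=3/2·5.228010+1·(-2.506043)+0·4.627265≈5.335973; next y=-3/10·(-1.228010)+1/4·5.335973≈1.702396
n=14: y≈1.702396, sp=4, e=sp−y≈2.297604; I≈-0.208439, D=e−e_prev≈-2.930406; u=3/2·2.297604+1·(-0.208439)+0·(-2.930406)≈3.237967; next y=-3/10·1.702396+1/4·3.237967≈0.298773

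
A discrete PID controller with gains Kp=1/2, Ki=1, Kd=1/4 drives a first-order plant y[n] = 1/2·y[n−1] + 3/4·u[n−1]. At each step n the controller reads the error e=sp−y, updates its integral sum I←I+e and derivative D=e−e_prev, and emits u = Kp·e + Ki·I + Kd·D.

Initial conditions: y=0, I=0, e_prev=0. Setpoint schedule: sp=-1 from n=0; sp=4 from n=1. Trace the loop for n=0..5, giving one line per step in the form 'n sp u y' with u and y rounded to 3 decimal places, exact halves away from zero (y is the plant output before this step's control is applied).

(exact arithmetic carried between steps; '≈' marks a value shown rounded to 6 d.p. or computed from one; I and e_prev carry over from the previous line; the table rounds u and y to 3 d.p., halves away from zero)
n=0: y=0, sp=-1, e=sp−y=-1; I=-1, D=e−e_prev=-1; u=1/2·(-1)+1·(-1)+1/4·(-1)=-1.75; next y=1/2·0+3/4·(-1.75)=-1.3125
n=1: y=-1.3125, sp=4, e=sp−y=5.3125; I=4.3125, D=e−e_prev=6.3125; u=1/2·5.3125+1·4.3125+1/4·6.3125=8.546875; next y=1/2·(-1.3125)+3/4·8.546875≈5.753906
n=2: y≈5.753906, sp=4, e=sp−y≈-1.753906; I≈2.558594, D=e−e_prev≈-7.066406; u=1/2·(-1.753906)+1·2.558594+1/4·(-7.066406)≈-0.084961; next y=1/2·5.753906+3/4·(-0.084961)≈2.813232
n=3: y≈2.813232, sp=4, e=sp−y≈1.186768; I≈3.745361, D=e−e_prev≈2.940674; u=1/2·1.186768+1·3.745361+1/4·2.940674≈5.073914; next y=1/2·2.813232+3/4·5.073914≈5.212051
n=4: y≈5.212051, sp=4, e=sp−y≈-1.212051; I≈2.533310, D=e−e_prev≈-2.398819; u=1/2·(-1.212051)+1·2.533310+1/4·(-2.398819)≈1.327579; next y=1/2·5.212051+3/4·1.327579≈3.601710
n=5: y≈3.601710, sp=4, e=sp−y≈0.398290; I≈2.931600, D=e−e_prev≈1.610341; u=1/2·0.398290+1·2.931600+1/4·1.610341≈3.533330; next y=1/2·3.601710+3/4·3.533330≈4.450852

0 -1 -1.750 0.000
1 4 8.547 -1.313
2 4 -0.085 5.754
3 4 5.074 2.813
4 4 1.328 5.212
5 4 3.533 3.602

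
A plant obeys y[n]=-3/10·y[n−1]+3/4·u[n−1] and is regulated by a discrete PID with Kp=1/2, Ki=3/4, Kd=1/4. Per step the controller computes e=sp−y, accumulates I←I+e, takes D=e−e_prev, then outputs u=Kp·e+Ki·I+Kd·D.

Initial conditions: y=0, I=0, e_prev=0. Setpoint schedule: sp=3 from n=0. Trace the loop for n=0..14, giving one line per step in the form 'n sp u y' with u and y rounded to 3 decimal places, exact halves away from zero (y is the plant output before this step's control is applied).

(exact arithmetic carried between steps; '≈' marks a value shown rounded to 6 d.p. or computed from one; I and e_prev carry over from the previous line; the table rounds u and y to 3 d.p., halves away from zero)
n=0: y=0, sp=3, e=sp−y=3; I=3, D=e−e_prev=3; u=1/2·3+3/4·3+1/4·3=4.5; next y=-3/10·0+3/4·4.5=3.375
n=1: y=3.375, sp=3, e=sp−y=-0.375; I=2.625, D=e−e_prev=-3.375; u=1/2·(-0.375)+3/4·2.625+1/4·(-3.375)=0.9375; next y=-3/10·3.375+3/4·0.9375=-0.309375
n=2: y=-0.309375, sp=3, e=sp−y=3.309375; I=5.934375, D=e−e_prev=3.684375; u=1/2·3.309375+3/4·5.934375+1/4·3.684375≈7.026563; next y=-3/10·(-0.309375)+3/4·7.026563≈5.362734
n=3: y≈5.362734, sp=3, e=sp−y≈-2.362734; I≈3.571641, D=e−e_prev≈-5.672109; u=1/2·(-2.362734)+3/4·3.571641+1/4·(-5.672109)≈0.079336; next y=-3/10·5.362734+3/4·0.079336≈-1.549318
n=4: y≈-1.549318, sp=3, e=sp−y≈4.549318; I≈8.120959, D=e−e_prev≈6.912053; u=1/2·4.549318+3/4·8.120959+1/4·6.912053≈10.093392; next y=-3/10·(-1.549318)+3/4·10.093392≈8.034839
n=5: y≈8.034839, sp=3, e=sp−y≈-5.034839; I≈3.086120, D=e−e_prev≈-9.584158; u=1/2·(-5.034839)+3/4·3.086120+1/4·(-9.584158)≈-2.598869; next y=-3/10·8.034839+3/4·(-2.598869)≈-4.359604
n=6: y≈-4.359604, sp=3, e=sp−y≈7.359604; I≈10.445723, D=e−e_prev≈12.394443; u=1/2·7.359604+3/4·10.445723+1/4·12.394443≈14.612705; next y=-3/10·(-4.359604)+3/4·14.612705≈12.267410
n=7: y≈12.267410, sp=3, e=sp−y≈-9.267410; I≈1.178314, D=e−e_prev≈-16.627014; u=1/2·(-9.267410)+3/4·1.178314+1/4·(-16.627014)≈-7.906723; next y=-3/10·12.267410+3/4·(-7.906723)≈-9.610265
n=8: y≈-9.610265, sp=3, e=sp−y≈12.610265; I≈13.788579, D=e−e_prev≈21.877675; u=1/2·12.610265+3/4·13.788579+1/4·21.877675≈22.115986; next y=-3/10·(-9.610265)+3/4·22.115986≈19.470069
n=9: y≈19.470069, sp=3, e=sp−y≈-16.470069; I≈-2.681490, D=e−e_prev≈-29.080334; u=1/2·(-16.470069)+3/4·(-2.681490)+1/4·(-29.080334)≈-17.516235; next y=-3/10·19.470069+3/4·(-17.516235)≈-18.978197
n=10: y≈-18.978197, sp=3, e=sp−y≈21.978197; I≈19.296707, D=e−e_prev≈38.448266; u=1/2·21.978197+3/4·19.296707+1/4·38.448266≈35.073696; next y=-3/10·(-18.978197)+3/4·35.073696≈31.998731
n=11: y≈31.998731, sp=3, e=sp−y≈-28.998731; I≈-9.702024, D=e−e_prev≈-50.976928; u=1/2·(-28.998731)+3/4·(-9.702024)+1/4·(-50.976928)≈-34.520115; next y=-3/10·31.998731+3/4·(-34.520115)≈-35.489706
n=12: y≈-35.489706, sp=3, e=sp−y≈38.489706; I≈28.787682, D=e−e_prev≈67.488437; u=1/2·38.489706+3/4·28.787682+1/4·67.488437≈57.707724; next y=-3/10·(-35.489706)+3/4·57.707724≈53.927704
n=13: y≈53.927704, sp=3, e=sp−y≈-50.927704; I≈-22.140022, D=e−e_prev≈-89.417410; u=1/2·(-50.927704)+3/4·(-22.140022)+1/4·(-89.417410)≈-64.423221; next y=-3/10·53.927704+3/4·(-64.423221)≈-64.495727
n=14: y≈-64.495727, sp=3, e=sp−y≈67.495727; I≈45.355705, D=e−e_prev≈118.423432; u=1/2·67.495727+3/4·45.355705+1/4·118.423432≈97.370500; next y=-3/10·(-64.495727)+3/4·97.370500≈92.376594

0 3 4.500 0.000
1 3 0.938 3.375
2 3 7.027 -0.309
3 3 0.079 5.363
4 3 10.093 -1.549
5 3 -2.599 8.035
6 3 14.613 -4.360
7 3 -7.907 12.267
8 3 22.116 -9.610
9 3 -17.516 19.470
10 3 35.074 -18.978
11 3 -34.520 31.999
12 3 57.708 -35.490
13 3 -64.423 53.928
14 3 97.371 -64.496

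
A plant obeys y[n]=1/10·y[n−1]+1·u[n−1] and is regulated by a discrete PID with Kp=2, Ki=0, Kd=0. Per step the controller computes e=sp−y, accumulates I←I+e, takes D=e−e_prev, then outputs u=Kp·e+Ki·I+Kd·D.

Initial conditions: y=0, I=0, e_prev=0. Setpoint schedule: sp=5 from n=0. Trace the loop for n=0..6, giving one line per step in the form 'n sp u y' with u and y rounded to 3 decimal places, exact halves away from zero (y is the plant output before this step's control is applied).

0 5 10.000 0.000
1 5 -10.000 10.000
2 5 28.000 -9.000
3 5 -44.200 27.100
4 5 92.980 -41.490
5 5 -167.662 88.831
6 5 327.558 -158.779

(exact arithmetic carried between steps; '≈' marks a value shown rounded to 6 d.p. or computed from one; I and e_prev carry over from the previous line; the table rounds u and y to 3 d.p., halves away from zero)
n=0: y=0, sp=5, e=sp−y=5; I=5, D=e−e_prev=5; u=2·5+0·5+0·5=10; next y=1/10·0+1·10=10
n=1: y=10, sp=5, e=sp−y=-5; I=0, D=e−e_prev=-10; u=2·(-5)+0·0+0·(-10)=-10; next y=1/10·10+1·(-10)=-9
n=2: y=-9, sp=5, e=sp−y=14; I=14, D=e−e_prev=19; u=2·14+0·14+0·19=28; next y=1/10·(-9)+1·28=27.1
n=3: y=27.1, sp=5, e=sp−y=-22.1; I=-8.1, D=e−e_prev=-36.1; u=2·(-22.1)+0·(-8.1)+0·(-36.1)=-44.2; next y=1/10·27.1+1·(-44.2)=-41.49
n=4: y=-41.49, sp=5, e=sp−y=46.49; I=38.39, D=e−e_prev=68.59; u=2·46.49+0·38.39+0·68.59=92.98; next y=1/10·(-41.49)+1·92.98=88.831
n=5: y=88.831, sp=5, e=sp−y=-83.831; I=-45.441, D=e−e_prev=-130.321; u=2·(-83.831)+0·(-45.441)+0·(-130.321)=-167.662; next y=1/10·88.831+1·(-167.662)=-158.7789
n=6: y=-158.7789, sp=5, e=sp−y=163.7789; I=118.3379, D=e−e_prev=247.6099; u=2·163.7789+0·118.3379+0·247.6099=327.5578; next y=1/10·(-158.7789)+1·327.5578=311.67991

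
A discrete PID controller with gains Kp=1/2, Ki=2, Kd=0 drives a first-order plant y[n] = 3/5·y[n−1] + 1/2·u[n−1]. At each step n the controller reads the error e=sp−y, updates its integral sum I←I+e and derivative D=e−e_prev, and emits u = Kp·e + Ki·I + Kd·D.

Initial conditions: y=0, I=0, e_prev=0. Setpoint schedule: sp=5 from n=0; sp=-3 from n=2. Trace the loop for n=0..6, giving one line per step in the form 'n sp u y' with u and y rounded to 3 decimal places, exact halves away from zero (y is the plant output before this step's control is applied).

0 5 12.500 0.000
1 5 6.875 6.250
2 -3 -17.969 7.188
3 -3 -8.695 -4.672
4 -3 0.846 -7.151
5 -3 0.939 -3.868
6 -3 -2.367 -1.851

(exact arithmetic carried between steps; '≈' marks a value shown rounded to 6 d.p. or computed from one; I and e_prev carry over from the previous line; the table rounds u and y to 3 d.p., halves away from zero)
n=0: y=0, sp=5, e=sp−y=5; I=5, D=e−e_prev=5; u=1/2·5+2·5+0·5=12.5; next y=3/5·0+1/2·12.5=6.25
n=1: y=6.25, sp=5, e=sp−y=-1.25; I=3.75, D=e−e_prev=-6.25; u=1/2·(-1.25)+2·3.75+0·(-6.25)=6.875; next y=3/5·6.25+1/2·6.875=7.1875
n=2: y=7.1875, sp=-3, e=sp−y=-10.1875; I=-6.4375, D=e−e_prev=-8.9375; u=1/2·(-10.1875)+2·(-6.4375)+0·(-8.9375)=-17.96875; next y=3/5·7.1875+1/2·(-17.96875)=-4.671875
n=3: y=-4.671875, sp=-3, e=sp−y=1.671875; I=-4.765625, D=e−e_prev=11.859375; u=1/2·1.671875+2·(-4.765625)+0·11.859375≈-8.695313; next y=3/5·(-4.671875)+1/2·(-8.695313)≈-7.150781
n=4: y≈-7.150781, sp=-3, e=sp−y≈4.150781; I≈-0.614844, D=e−e_prev≈2.478906; u=1/2·4.150781+2·(-0.614844)+0·2.478906≈0.845703; next y=3/5·(-7.150781)+1/2·0.845703≈-3.867617
n=5: y≈-3.867617, sp=-3, e=sp−y≈0.867617; I≈0.252773, D=e−e_prev≈-3.283164; u=1/2·0.867617+2·0.252773+0·(-3.283164)≈0.939355; next y=3/5·(-3.867617)+1/2·0.939355≈-1.850893
n=6: y≈-1.850893, sp=-3, e=sp−y≈-1.149107; I≈-0.896334, D=e−e_prev≈-2.016725; u=1/2·(-1.149107)+2·(-0.896334)+0·(-2.016725)≈-2.367222; next y=3/5·(-1.850893)+1/2·(-2.367222)≈-2.294146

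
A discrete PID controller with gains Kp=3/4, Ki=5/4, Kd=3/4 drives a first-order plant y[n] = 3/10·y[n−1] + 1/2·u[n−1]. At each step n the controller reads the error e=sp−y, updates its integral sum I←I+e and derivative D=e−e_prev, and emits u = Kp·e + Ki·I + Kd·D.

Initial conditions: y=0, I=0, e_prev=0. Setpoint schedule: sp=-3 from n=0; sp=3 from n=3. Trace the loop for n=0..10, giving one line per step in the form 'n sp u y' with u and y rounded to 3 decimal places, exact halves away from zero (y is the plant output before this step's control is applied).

0 -3 -8.250 0.000
1 -3 1.594 -4.125
2 -3 -10.226 -0.441
3 3 19.051 -5.245
4 3 -15.038 7.952
5 3 24.654 -5.133
6 3 -18.774 10.787
7 3 30.012 -6.151
8 3 -24.360 13.161
9 3 36.252 -8.232
10 3 -31.445 15.657

(exact arithmetic carried between steps; '≈' marks a value shown rounded to 6 d.p. or computed from one; I and e_prev carry over from the previous line; the table rounds u and y to 3 d.p., halves away from zero)
n=0: y=0, sp=-3, e=sp−y=-3; I=-3, D=e−e_prev=-3; u=3/4·(-3)+5/4·(-3)+3/4·(-3)=-8.25; next y=3/10·0+1/2·(-8.25)=-4.125
n=1: y=-4.125, sp=-3, e=sp−y=1.125; I=-1.875, D=e−e_prev=4.125; u=3/4·1.125+5/4·(-1.875)+3/4·4.125=1.59375; next y=3/10·(-4.125)+1/2·1.59375=-0.440625
n=2: y=-0.440625, sp=-3, e=sp−y=-2.559375; I=-4.434375, D=e−e_prev=-3.684375; u=3/4·(-2.559375)+5/4·(-4.434375)+3/4·(-3.684375)≈-10.225781; next y=3/10·(-0.440625)+1/2·(-10.225781)≈-5.245078
n=3: y≈-5.245078, sp=3, e=sp−y≈8.245078; I≈3.810703, D=e−e_prev≈10.804453; u=3/4·8.245078+5/4·3.810703+3/4·10.804453≈19.050527; next y=3/10·(-5.245078)+1/2·19.050527≈7.951740
n=4: y≈7.951740, sp=3, e=sp−y≈-4.951740; I≈-1.141037, D=e−e_prev≈-13.196818; u=3/4·(-4.951740)+5/4·(-1.141037)+3/4·(-13.196818)≈-15.037715; next y=3/10·7.951740+1/2·(-15.037715)≈-5.133336
n=5: y≈-5.133336, sp=3, e=sp−y≈8.133336; I≈6.992298, D=e−e_prev≈13.085076; u=3/4·8.133336+5/4·6.992298+3/4·13.085076≈24.654182; next y=3/10·(-5.133336)+1/2·24.654182≈10.787090
n=6: y≈10.787090, sp=3, e=sp−y≈-7.787090; I≈-0.794792, D=e−e_prev≈-15.920426; u=3/4·(-7.787090)+5/4·(-0.794792)+3/4·(-15.920426)≈-18.774127; next y=3/10·10.787090+1/2·(-18.774127)≈-6.150936
n=7: y≈-6.150936, sp=3, e=sp−y≈9.150936; I≈8.356145, D=e−e_prev≈16.938026; u=3/4·9.150936+5/4·8.356145+3/4·16.938026≈30.011903; next y=3/10·(-6.150936)+1/2·30.011903≈13.160670
n=8: y≈13.160670, sp=3, e=sp−y≈-10.160670; I≈-1.804526, D=e−e_prev≈-19.311607; u=3/4·(-10.160670)+5/4·(-1.804526)+3/4·(-19.311607)≈-24.359865; next y=3/10·13.160670+1/2·(-24.359865)≈-8.231731
n=9: y≈-8.231731, sp=3, e=sp−y≈11.231731; I≈9.427206, D=e−e_prev≈21.392402; u=3/4·11.231731+5/4·9.427206+3/4·21.392402≈36.252107; next y=3/10·(-8.231731)+1/2·36.252107≈15.656534
n=10: y≈15.656534, sp=3, e=sp−y≈-12.656534; I≈-3.229328, D=e−e_prev≈-23.888266; u=3/4·(-12.656534)+5/4·(-3.229328)+3/4·(-23.888266)≈-31.445260; next y=3/10·15.656534+1/2·(-31.445260)≈-11.025670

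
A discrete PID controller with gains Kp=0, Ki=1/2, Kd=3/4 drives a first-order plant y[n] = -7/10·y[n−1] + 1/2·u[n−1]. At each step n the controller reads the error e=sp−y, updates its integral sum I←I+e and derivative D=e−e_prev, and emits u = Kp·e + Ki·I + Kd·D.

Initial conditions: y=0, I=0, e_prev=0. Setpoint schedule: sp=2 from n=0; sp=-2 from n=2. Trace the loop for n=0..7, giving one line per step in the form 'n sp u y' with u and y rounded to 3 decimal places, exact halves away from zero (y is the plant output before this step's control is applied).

0 2 2.500 0.000
1 2 0.438 1.250
2 -2 -0.867 -0.656
3 -2 -0.821 0.026
4 -2 -0.755 -0.429
5 -2 -2.320 -0.077
6 -2 -1.732 -1.106
7 -2 -4.219 -0.092

(exact arithmetic carried between steps; '≈' marks a value shown rounded to 6 d.p. or computed from one; I and e_prev carry over from the previous line; the table rounds u and y to 3 d.p., halves away from zero)
n=0: y=0, sp=2, e=sp−y=2; I=2, D=e−e_prev=2; u=0·2+1/2·2+3/4·2=2.5; next y=-7/10·0+1/2·2.5=1.25
n=1: y=1.25, sp=2, e=sp−y=0.75; I=2.75, D=e−e_prev=-1.25; u=0·0.75+1/2·2.75+3/4·(-1.25)=0.4375; next y=-7/10·1.25+1/2·0.4375=-0.65625
n=2: y=-0.65625, sp=-2, e=sp−y=-1.34375; I=1.40625, D=e−e_prev=-2.09375; u=0·(-1.34375)+1/2·1.40625+3/4·(-2.09375)≈-0.867188; next y=-7/10·(-0.65625)+1/2·(-0.867188)≈0.025781
n=3: y≈0.025781, sp=-2, e=sp−y≈-2.025781; I≈-0.619531, D=e−e_prev≈-0.682031; u=0·(-2.025781)+1/2·(-0.619531)+3/4·(-0.682031)≈-0.821289; next y=-7/10·0.025781+1/2·(-0.821289)≈-0.428691
n=4: y≈-0.428691, sp=-2, e=sp−y≈-1.571309; I≈-2.190840, D=e−e_prev≈0.454473; u=0·(-1.571309)+1/2·(-2.190840)+3/4·0.454473≈-0.754565; next y=-7/10·(-0.428691)+1/2·(-0.754565)≈-0.077199
n=5: y≈-0.077199, sp=-2, e=sp−y≈-1.922801; I≈-4.113641, D=e−e_prev≈-0.351493; u=0·(-1.922801)+1/2·(-4.113641)+3/4·(-0.351493)≈-2.320440; next y=-7/10·(-0.077199)+1/2·(-2.320440)≈-1.106181
n=6: y≈-1.106181, sp=-2, e=sp−y≈-0.893819; I≈-5.007460, D=e−e_prev≈1.028982; u=0·(-0.893819)+1/2·(-5.007460)+3/4·1.028982≈-1.731993; next y=-7/10·(-1.106181)+1/2·(-1.731993)≈-0.091670
n=7: y≈-0.091670, sp=-2, e=sp−y≈-1.908330; I≈-6.915790, D=e−e_prev≈-1.014511; u=0·(-1.908330)+1/2·(-6.915790)+3/4·(-1.014511)≈-4.218778; next y=-7/10·(-0.091670)+1/2·(-4.218778)≈-2.045220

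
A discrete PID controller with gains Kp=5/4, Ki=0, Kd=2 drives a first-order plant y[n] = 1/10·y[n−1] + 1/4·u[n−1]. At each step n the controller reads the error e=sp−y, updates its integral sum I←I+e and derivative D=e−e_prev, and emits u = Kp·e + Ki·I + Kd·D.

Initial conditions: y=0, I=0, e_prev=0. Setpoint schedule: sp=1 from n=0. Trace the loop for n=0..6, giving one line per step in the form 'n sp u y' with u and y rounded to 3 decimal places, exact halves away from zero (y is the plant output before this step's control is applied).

0 1 3.250 0.000
1 1 -1.391 0.813
2 1 3.741 -0.266
3 1 -2.236 0.909
4 1 4.588 -0.468
5 1 -3.262 1.100
6 1 5.743 -0.705

(exact arithmetic carried between steps; '≈' marks a value shown rounded to 6 d.p. or computed from one; I and e_prev carry over from the previous line; the table rounds u and y to 3 d.p., halves away from zero)
n=0: y=0, sp=1, e=sp−y=1; I=1, D=e−e_prev=1; u=5/4·1+0·1+2·1=3.25; next y=1/10·0+1/4·3.25=0.8125
n=1: y=0.8125, sp=1, e=sp−y=0.1875; I=1.1875, D=e−e_prev=-0.8125; u=5/4·0.1875+0·1.1875+2·(-0.8125)=-1.390625; next y=1/10·0.8125+1/4·(-1.390625)≈-0.266406
n=2: y≈-0.266406, sp=1, e=sp−y≈1.266406; I≈2.453906, D=e−e_prev≈1.078906; u=5/4·1.266406+0·2.453906+2·1.078906≈3.740820; next y=1/10·(-0.266406)+1/4·3.740820≈0.908564
n=3: y≈0.908564, sp=1, e=sp−y≈0.091436; I≈2.545342, D=e−e_prev≈-1.174971; u=5/4·0.091436+0·2.545342+2·(-1.174971)≈-2.235647; next y=1/10·0.908564+1/4·(-2.235647)≈-0.468055
n=4: y≈-0.468055, sp=1, e=sp−y≈1.468055; I≈4.013397, D=e−e_prev≈1.376620; u=5/4·1.468055+0·4.013397+2·1.376620≈4.588309; next y=1/10·(-0.468055)+1/4·4.588309≈1.100272
n=5: y≈1.100272, sp=1, e=sp−y≈-0.100272; I≈3.913125, D=e−e_prev≈-1.568327; u=5/4·(-0.100272)+0·3.913125+2·(-1.568327)≈-3.261993; next y=1/10·1.100272+1/4·(-3.261993)≈-0.705471
n=6: y≈-0.705471, sp=1, e=sp−y≈1.705471; I≈5.618597, D=e−e_prev≈1.805743; u=5/4·1.705471+0·5.618597+2·1.805743≈5.743325; next y=1/10·(-0.705471)+1/4·5.743325≈1.365284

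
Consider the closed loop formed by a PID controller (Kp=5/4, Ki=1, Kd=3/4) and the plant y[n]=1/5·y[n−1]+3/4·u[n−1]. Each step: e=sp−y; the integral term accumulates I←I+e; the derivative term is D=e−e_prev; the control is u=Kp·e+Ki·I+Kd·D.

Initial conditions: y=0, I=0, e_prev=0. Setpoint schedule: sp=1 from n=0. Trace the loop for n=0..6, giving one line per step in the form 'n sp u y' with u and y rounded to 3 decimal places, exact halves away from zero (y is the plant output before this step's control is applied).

(exact arithmetic carried between steps; '≈' marks a value shown rounded to 6 d.p. or computed from one; I and e_prev carry over from the previous line; the table rounds u and y to 3 d.p., halves away from zero)
n=0: y=0, sp=1, e=sp−y=1; I=1, D=e−e_prev=1; u=5/4·1+1·1+3/4·1=3; next y=1/5·0+3/4·3=2.25
n=1: y=2.25, sp=1, e=sp−y=-1.25; I=-0.25, D=e−e_prev=-2.25; u=5/4·(-1.25)+1·(-0.25)+3/4·(-2.25)=-3.5; next y=1/5·2.25+3/4·(-3.5)=-2.175
n=2: y=-2.175, sp=1, e=sp−y=3.175; I=2.925, D=e−e_prev=4.425; u=5/4·3.175+1·2.925+3/4·4.425=10.2125; next y=1/5·(-2.175)+3/4·10.2125=7.224375
n=3: y=7.224375, sp=1, e=sp−y=-6.224375; I=-3.299375, D=e−e_prev=-9.399375; u=5/4·(-6.224375)+1·(-3.299375)+3/4·(-9.399375)=-18.129375; next y=1/5·7.224375+3/4·(-18.129375)≈-12.152156
n=4: y≈-12.152156, sp=1, e=sp−y≈13.152156; I≈9.852781, D=e−e_prev≈19.376531; u=5/4·13.152156+1·9.852781+3/4·19.376531≈40.825375; next y=1/5·(-12.152156)+3/4·40.825375≈28.1886
n=5: y=28.1886, sp=1, e=sp−y=-27.1886; I≈-17.335819, D=e−e_prev≈-40.340756; u=5/4·(-27.1886)+1·(-17.335819)+3/4·(-40.340756)≈-81.577136; next y=1/5·28.1886+3/4·(-81.577136)≈-55.545132
n=6: y≈-55.545132, sp=1, e=sp−y≈56.545132; I≈39.209313, D=e−e_prev≈83.733732; u=5/4·56.545132+1·39.209313+3/4·83.733732≈172.691027; next y=1/5·(-55.545132)+3/4·172.691027≈118.409244

0 1 3.000 0.000
1 1 -3.500 2.250
2 1 10.213 -2.175
3 1 -18.129 7.224
4 1 40.825 -12.152
5 1 -81.577 28.189
6 1 172.691 -55.545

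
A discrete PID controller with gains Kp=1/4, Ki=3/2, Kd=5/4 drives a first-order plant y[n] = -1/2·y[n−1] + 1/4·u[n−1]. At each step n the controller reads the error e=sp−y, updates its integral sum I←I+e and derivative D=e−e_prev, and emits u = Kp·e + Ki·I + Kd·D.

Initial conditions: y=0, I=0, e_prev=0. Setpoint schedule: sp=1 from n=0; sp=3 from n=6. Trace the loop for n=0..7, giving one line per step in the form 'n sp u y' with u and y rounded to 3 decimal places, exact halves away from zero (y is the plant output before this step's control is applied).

(exact arithmetic carried between steps; '≈' marks a value shown rounded to 6 d.p. or computed from one; I and e_prev carry over from the previous line; the table rounds u and y to 3 d.p., halves away from zero)
n=0: y=0, sp=1, e=sp−y=1; I=1, D=e−e_prev=1; u=1/4·1+3/2·1+5/4·1=3; next y=-1/2·0+1/4·3=0.75
n=1: y=0.75, sp=1, e=sp−y=0.25; I=1.25, D=e−e_prev=-0.75; u=1/4·0.25+3/2·1.25+5/4·(-0.75)=1; next y=-1/2·0.75+1/4·1=-0.125
n=2: y=-0.125, sp=1, e=sp−y=1.125; I=2.375, D=e−e_prev=0.875; u=1/4·1.125+3/2·2.375+5/4·0.875=4.9375; next y=-1/2·(-0.125)+1/4·4.9375=1.296875
n=3: y=1.296875, sp=1, e=sp−y=-0.296875; I=2.078125, D=e−e_prev=-1.421875; u=1/4·(-0.296875)+3/2·2.078125+5/4·(-1.421875)=1.265625; next y=-1/2·1.296875+1/4·1.265625≈-0.332031
n=4: y≈-0.332031, sp=1, e=sp−y≈1.332031; I≈3.410156, D=e−e_prev≈1.628906; u=1/4·1.332031+3/2·3.410156+5/4·1.628906≈7.484375; next y=-1/2·(-0.332031)+1/4·7.484375≈2.037109
n=5: y≈2.037109, sp=1, e=sp−y≈-1.037109; I≈2.373047, D=e−e_prev≈-2.369141; u=1/4·(-1.037109)+3/2·2.373047+5/4·(-2.369141)≈0.338867; next y=-1/2·2.037109+1/4·0.338867≈-0.933838
n=6: y≈-0.933838, sp=3, e=sp−y≈3.933838; I≈6.306885, D=e−e_prev≈4.970947; u=1/4·3.933838+3/2·6.306885+5/4·4.970947≈16.657471; next y=-1/2·(-0.933838)+1/4·16.657471≈4.631287
n=7: y≈4.631287, sp=3, e=sp−y≈-1.631287; I≈4.675598, D=e−e_prev≈-5.565125; u=1/4·(-1.631287)+3/2·4.675598+5/4·(-5.565125)≈-0.350830; next y=-1/2·4.631287+1/4·(-0.350830)≈-2.403351

0 1 3.000 0.000
1 1 1.000 0.750
2 1 4.938 -0.125
3 1 1.266 1.297
4 1 7.484 -0.332
5 1 0.339 2.037
6 3 16.657 -0.934
7 3 -0.351 4.631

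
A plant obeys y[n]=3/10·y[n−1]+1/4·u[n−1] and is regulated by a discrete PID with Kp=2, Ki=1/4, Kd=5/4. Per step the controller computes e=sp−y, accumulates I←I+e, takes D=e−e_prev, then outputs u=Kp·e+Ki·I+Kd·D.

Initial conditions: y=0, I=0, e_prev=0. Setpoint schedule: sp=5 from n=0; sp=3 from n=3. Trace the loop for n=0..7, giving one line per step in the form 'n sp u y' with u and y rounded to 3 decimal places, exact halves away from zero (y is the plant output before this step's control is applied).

0 5 17.500 0.000
1 5 -2.813 4.375
2 5 15.992 0.609
3 3 -7.117 4.181
4 3 16.023 -0.525
5 3 -4.285 3.848
6 3 14.147 0.083
7 3 -2.005 3.562

(exact arithmetic carried between steps; '≈' marks a value shown rounded to 6 d.p. or computed from one; I and e_prev carry over from the previous line; the table rounds u and y to 3 d.p., halves away from zero)
n=0: y=0, sp=5, e=sp−y=5; I=5, D=e−e_prev=5; u=2·5+1/4·5+5/4·5=17.5; next y=3/10·0+1/4·17.5=4.375
n=1: y=4.375, sp=5, e=sp−y=0.625; I=5.625, D=e−e_prev=-4.375; u=2·0.625+1/4·5.625+5/4·(-4.375)=-2.8125; next y=3/10·4.375+1/4·(-2.8125)=0.609375
n=2: y=0.609375, sp=5, e=sp−y=4.390625; I=10.015625, D=e−e_prev=3.765625; u=2·4.390625+1/4·10.015625+5/4·3.765625≈15.992188; next y=3/10·0.609375+1/4·15.992188≈4.180859
n=3: y≈4.180859, sp=3, e=sp−y≈-1.180859; I≈8.834766, D=e−e_prev≈-5.571484; u=2·(-1.180859)+1/4·8.834766+5/4·(-5.571484)≈-7.117383; next y=3/10·4.180859+1/4·(-7.117383)≈-0.525088
n=4: y≈-0.525088, sp=3, e=sp−y≈3.525088; I≈12.359854, D=e−e_prev≈4.705947; u=2·3.525088+1/4·12.359854+5/4·4.705947≈16.022573; next y=3/10·(-0.525088)+1/4·16.022573≈3.848117
n=5: y≈3.848117, sp=3, e=sp−y≈-0.848117; I≈11.511737, D=e−e_prev≈-4.373205; u=2·(-0.848117)+1/4·11.511737+5/4·(-4.373205)≈-4.284806; next y=3/10·3.848117+1/4·(-4.284806)≈0.083234
n=6: y≈0.083234, sp=3, e=sp−y≈2.916766; I≈14.428503, D=e−e_prev≈3.764883; u=2·2.916766+1/4·14.428503+5/4·3.764883≈14.146763; next y=3/10·0.083234+1/4·14.146763≈3.561661
n=7: y≈3.561661, sp=3, e=sp−y≈-0.561661; I≈13.866842, D=e−e_prev≈-3.478427; u=2·(-0.561661)+1/4·13.866842+5/4·(-3.478427)≈-2.004645; next y=3/10·3.561661+1/4·(-2.004645)≈0.567337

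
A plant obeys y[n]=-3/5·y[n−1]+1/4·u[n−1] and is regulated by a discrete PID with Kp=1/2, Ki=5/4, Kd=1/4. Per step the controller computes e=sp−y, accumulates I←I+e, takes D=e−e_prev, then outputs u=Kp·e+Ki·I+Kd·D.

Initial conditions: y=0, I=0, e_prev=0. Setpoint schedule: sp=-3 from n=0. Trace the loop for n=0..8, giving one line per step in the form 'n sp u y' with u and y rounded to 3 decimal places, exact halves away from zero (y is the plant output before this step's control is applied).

(exact arithmetic carried between steps; '≈' marks a value shown rounded to 6 d.p. or computed from one; I and e_prev carry over from the previous line; the table rounds u and y to 3 d.p., halves away from zero)
n=0: y=0, sp=-3, e=sp−y=-3; I=-3, D=e−e_prev=-3; u=1/2·(-3)+5/4·(-3)+1/4·(-3)=-6; next y=-3/5·0+1/4·(-6)=-1.5
n=1: y=-1.5, sp=-3, e=sp−y=-1.5; I=-4.5, D=e−e_prev=1.5; u=1/2·(-1.5)+5/4·(-4.5)+1/4·1.5=-6; next y=-3/5·(-1.5)+1/4·(-6)=-0.6
n=2: y=-0.6, sp=-3, e=sp−y=-2.4; I=-6.9, D=e−e_prev=-0.9; u=1/2·(-2.4)+5/4·(-6.9)+1/4·(-0.9)=-10.05; next y=-3/5·(-0.6)+1/4·(-10.05)=-2.1525
n=3: y=-2.1525, sp=-3, e=sp−y=-0.8475; I=-7.7475, D=e−e_prev=1.5525; u=1/2·(-0.8475)+5/4·(-7.7475)+1/4·1.5525=-9.72; next y=-3/5·(-2.1525)+1/4·(-9.72)=-1.1385
n=4: y=-1.1385, sp=-3, e=sp−y=-1.8615; I=-9.609, D=e−e_prev=-1.014; u=1/2·(-1.8615)+5/4·(-9.609)+1/4·(-1.014)=-13.1955; next y=-3/5·(-1.1385)+1/4·(-13.1955)=-2.615775
n=5: y=-2.615775, sp=-3, e=sp−y=-0.384225; I=-9.993225, D=e−e_prev=1.477275; u=1/2·(-0.384225)+5/4·(-9.993225)+1/4·1.477275=-12.314325; next y=-3/5·(-2.615775)+1/4·(-12.314325)≈-1.509116
n=6: y≈-1.509116, sp=-3, e=sp−y≈-1.490884; I≈-11.484109, D=e−e_prev≈-1.106659; u=1/2·(-1.490884)+5/4·(-11.484109)+1/4·(-1.106659)≈-15.377243; next y=-3/5·(-1.509116)+1/4·(-15.377243)≈-2.938841
n=7: y≈-2.938841, sp=-3, e=sp−y≈-0.061159; I≈-11.545268, D=e−e_prev≈1.429725; u=1/2·(-0.061159)+5/4·(-11.545268)+1/4·1.429725≈-14.104733; next y=-3/5·(-2.938841)+1/4·(-14.104733)≈-1.762879
n=8: y≈-1.762879, sp=-3, e=sp−y≈-1.237121; I≈-12.782389, D=e−e_prev≈-1.175962; u=1/2·(-1.237121)+5/4·(-12.782389)+1/4·(-1.175962)≈-16.890537; next y=-3/5·(-1.762879)+1/4·(-16.890537)≈-3.164907

0 -3 -6.000 0.000
1 -3 -6.000 -1.500
2 -3 -10.050 -0.600
3 -3 -9.720 -2.153
4 -3 -13.196 -1.139
5 -3 -12.314 -2.616
6 -3 -15.377 -1.509
7 -3 -14.105 -2.939
8 -3 -16.891 -1.763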